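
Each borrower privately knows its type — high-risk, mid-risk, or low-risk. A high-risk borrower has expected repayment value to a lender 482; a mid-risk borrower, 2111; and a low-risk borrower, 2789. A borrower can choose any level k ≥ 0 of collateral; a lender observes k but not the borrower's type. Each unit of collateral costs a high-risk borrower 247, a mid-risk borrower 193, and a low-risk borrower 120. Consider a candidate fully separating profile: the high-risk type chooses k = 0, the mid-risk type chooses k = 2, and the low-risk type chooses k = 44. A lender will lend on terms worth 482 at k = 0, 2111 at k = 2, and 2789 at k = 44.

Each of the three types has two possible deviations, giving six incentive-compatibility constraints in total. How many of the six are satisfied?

3

Low-risk (own payoff 2789 − 120×44 = -2491): to k=0 gives 482 → profitable ✗; to k=2 gives 2111 − 120×2 = 1871 → profitable ✗.
High-risk (own payoff 482): to k=2 gives 2111 − 247×2 = 1617 → profitable ✗; to k=44 gives 2789 − 247×44 = -8079 → no gain ✓.
Mid-risk (own payoff 2111 − 193×2 = 1725): to k=0 gives 482 → no gain ✓; to k=44 gives 2789 − 193×44 = -5703 → no gain ✓.
3 of the 6 constraints hold; not an equilibrium.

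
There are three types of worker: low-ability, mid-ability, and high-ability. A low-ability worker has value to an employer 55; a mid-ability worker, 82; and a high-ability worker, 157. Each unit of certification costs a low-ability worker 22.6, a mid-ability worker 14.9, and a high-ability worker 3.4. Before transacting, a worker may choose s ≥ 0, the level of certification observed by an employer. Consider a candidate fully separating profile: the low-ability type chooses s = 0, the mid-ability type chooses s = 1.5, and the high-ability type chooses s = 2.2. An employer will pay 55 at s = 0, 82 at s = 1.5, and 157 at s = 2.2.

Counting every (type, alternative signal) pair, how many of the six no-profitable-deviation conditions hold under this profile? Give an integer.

4

Mid-ability (own payoff 82 − 14.9×1.5 = 59.65): to s=0 gives 55 → no gain ✓; to s=2.2 gives 157 − 14.9×2.2 = 124.22 → profitable ✗.
High-ability (own payoff 157 − 3.4×2.2 = 149.52): to s=0 gives 55 → no gain ✓; to s=1.5 gives 82 − 3.4×1.5 = 76.9 → no gain ✓.
Low-ability (own payoff 55): to s=1.5 gives 82 − 22.6×1.5 = 48.1 → no gain ✓; to s=2.2 gives 157 − 22.6×2.2 = 107.28 → profitable ✗.
4 of the 6 constraints hold; not an equilibrium.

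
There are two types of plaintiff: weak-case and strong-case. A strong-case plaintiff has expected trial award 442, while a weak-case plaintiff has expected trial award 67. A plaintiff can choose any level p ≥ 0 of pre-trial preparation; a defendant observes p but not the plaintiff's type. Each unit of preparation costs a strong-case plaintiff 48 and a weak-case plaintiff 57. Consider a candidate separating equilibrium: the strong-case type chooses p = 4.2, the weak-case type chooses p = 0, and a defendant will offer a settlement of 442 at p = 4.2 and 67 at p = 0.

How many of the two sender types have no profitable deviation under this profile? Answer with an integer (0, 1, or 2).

1

Strong-case type: signal → 442 − 48 × 4.2 = 240.4; deviate to 0 → 67. IC holds (240.4 ≥ 67).
Weak-case type: stay at 0 → 67; mimic → 442 − 57 × 4.2 = 202.6. IC fails (67 < 202.6).
1 of 2 constraints hold, so this profile is not an equilibrium.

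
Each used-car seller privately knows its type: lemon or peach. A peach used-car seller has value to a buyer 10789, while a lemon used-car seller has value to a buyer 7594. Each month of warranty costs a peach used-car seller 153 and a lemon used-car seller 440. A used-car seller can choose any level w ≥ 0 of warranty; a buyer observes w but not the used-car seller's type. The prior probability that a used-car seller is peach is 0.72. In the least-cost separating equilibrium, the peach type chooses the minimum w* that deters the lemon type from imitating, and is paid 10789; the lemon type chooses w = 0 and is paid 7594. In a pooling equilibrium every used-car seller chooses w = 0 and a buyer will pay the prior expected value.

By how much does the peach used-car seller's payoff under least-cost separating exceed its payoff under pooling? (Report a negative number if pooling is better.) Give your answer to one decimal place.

Least-cost separating signal: w* solves 7594 = 10789 − 440·w*, so w* = (10789 − 7594)/440 ≈ 7.2614.
Peach type's separating payoff: 10789 − 153 × w* = 10789 − 153 × (10789 − 7594)/440 = 10789 − 488835/440 ≈ 9678.011.
Pooling payoff: 0.72 × 10789 + 0.28 × 7594 = 9894.4.
Difference: 9678.011 − 9894.4 = -216.389, i.e. -216.4 to one decimal place.
The peach type would prefer the pooling outcome.

-216.4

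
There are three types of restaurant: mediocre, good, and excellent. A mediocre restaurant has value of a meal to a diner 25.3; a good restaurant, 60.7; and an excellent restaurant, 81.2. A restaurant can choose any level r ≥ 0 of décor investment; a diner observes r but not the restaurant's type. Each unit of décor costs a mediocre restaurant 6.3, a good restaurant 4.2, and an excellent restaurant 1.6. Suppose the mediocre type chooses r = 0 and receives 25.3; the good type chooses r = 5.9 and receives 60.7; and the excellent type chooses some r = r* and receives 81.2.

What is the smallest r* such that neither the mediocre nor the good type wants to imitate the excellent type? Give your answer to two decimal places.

Mediocre type (on-path payoff 25.3) won't mimic when 25.3 ≥ 81.2 − 6.3·r*, i.e. r* ≥ 8.87.
Good type (on-path payoff 60.7 − 4.2×5.9 = 35.92) won't mimic when 35.92 ≥ 81.2 − 4.2·r*, i.e. r* ≥ 10.78.
Both must hold, so r* = max(8.87, 10.78) = 10.78. The good type's constraint binds.

10.78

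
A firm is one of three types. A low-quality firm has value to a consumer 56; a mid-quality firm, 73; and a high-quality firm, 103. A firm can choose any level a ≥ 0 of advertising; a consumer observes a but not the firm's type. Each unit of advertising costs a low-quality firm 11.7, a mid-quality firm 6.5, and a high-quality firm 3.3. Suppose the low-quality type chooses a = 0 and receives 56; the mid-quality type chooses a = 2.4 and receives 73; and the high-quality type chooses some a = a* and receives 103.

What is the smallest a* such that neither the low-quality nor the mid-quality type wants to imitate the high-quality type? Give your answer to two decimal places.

Mid-quality type (on-path payoff 73 − 6.5×2.4 = 57.4) won't mimic when 57.4 ≥ 103 − 6.5·a*, i.e. a* ≥ 7.02.
Low-quality type (on-path payoff 56) won't mimic when 56 ≥ 103 − 11.7·a*, i.e. a* ≥ 4.02.
Both must hold, so a* = max(4.02, 7.02) = 7.02. The mid-quality type's constraint binds.

7.02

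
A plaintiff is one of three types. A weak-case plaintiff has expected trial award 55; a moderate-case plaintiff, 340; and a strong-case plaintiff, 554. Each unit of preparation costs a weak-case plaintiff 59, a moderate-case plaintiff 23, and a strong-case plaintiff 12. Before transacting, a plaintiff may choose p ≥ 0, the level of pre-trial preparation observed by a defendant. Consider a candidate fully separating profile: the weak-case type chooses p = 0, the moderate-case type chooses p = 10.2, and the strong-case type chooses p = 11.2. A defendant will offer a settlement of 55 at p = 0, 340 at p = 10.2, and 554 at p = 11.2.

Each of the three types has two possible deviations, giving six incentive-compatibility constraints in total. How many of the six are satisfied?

5

Strong-case (own payoff 554 − 12×11.2 = 419.6): to p=0 gives 55 → no gain ✓; to p=10.2 gives 340 − 12×10.2 = 217.6 → no gain ✓.
Weak-case (own payoff 55): to p=10.2 gives 340 − 59×10.2 = -261.8 → no gain ✓; to p=11.2 gives 554 − 59×11.2 = -106.8 → no gain ✓.
Moderate-case (own payoff 340 − 23×10.2 = 105.4): to p=0 gives 55 → no gain ✓; to p=11.2 gives 554 − 23×11.2 = 296.4 → profitable ✗.
5 of the 6 constraints hold; not an equilibrium.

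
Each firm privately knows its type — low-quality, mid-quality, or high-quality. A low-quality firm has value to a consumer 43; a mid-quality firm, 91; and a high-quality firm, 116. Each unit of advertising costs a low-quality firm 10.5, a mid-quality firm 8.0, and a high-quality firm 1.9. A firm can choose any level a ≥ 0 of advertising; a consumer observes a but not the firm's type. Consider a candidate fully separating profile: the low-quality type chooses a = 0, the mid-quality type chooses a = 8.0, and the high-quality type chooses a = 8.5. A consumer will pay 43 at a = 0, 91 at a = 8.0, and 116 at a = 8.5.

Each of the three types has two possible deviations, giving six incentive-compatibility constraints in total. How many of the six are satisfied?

High-quality (own payoff 116 − 1.9×8.5 = 99.85): to a=0 gives 43 → no gain ✓; to a=8.0 gives 91 − 1.9×8.0 = 75.8 → no gain ✓.
Mid-quality (own payoff 91 − 8.0×8.0 = 27): to a=0 gives 43 → profitable ✗; to a=8.5 gives 116 − 8.0×8.5 = 48 → profitable ✗.
Low-quality (own payoff 43): to a=8.0 gives 91 − 10.5×8.0 = 7 → no gain ✓; to a=8.5 gives 116 − 10.5×8.5 = 26.75 → no gain ✓.
4 of the 6 constraints hold; not an equilibrium.

4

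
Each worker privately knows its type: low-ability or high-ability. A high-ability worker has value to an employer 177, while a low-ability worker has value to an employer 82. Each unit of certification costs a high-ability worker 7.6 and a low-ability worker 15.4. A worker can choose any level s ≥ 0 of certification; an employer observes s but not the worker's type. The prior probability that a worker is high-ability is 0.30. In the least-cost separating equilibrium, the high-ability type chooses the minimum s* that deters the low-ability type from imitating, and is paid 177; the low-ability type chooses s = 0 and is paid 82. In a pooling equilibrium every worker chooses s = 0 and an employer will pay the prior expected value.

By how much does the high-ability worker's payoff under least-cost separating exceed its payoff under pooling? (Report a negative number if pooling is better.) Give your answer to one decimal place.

19.6

Least-cost separating signal: s* solves 82 = 177 − 15.4·s*, so s* = (177 − 82)/15.4 ≈ 6.1688.
High-ability type's separating payoff: 177 − 7.6 × s* = 177 − 7.6 × (177 − 82)/15.4 = 177 − 722/15.4 ≈ 130.117.
Pooling payoff: 0.30 × 177 + 0.70 × 82 = 110.5.
Difference: 130.117 − 110.5 = 19.617, i.e. 19.6 to one decimal place.
The high-ability type prefers to separate.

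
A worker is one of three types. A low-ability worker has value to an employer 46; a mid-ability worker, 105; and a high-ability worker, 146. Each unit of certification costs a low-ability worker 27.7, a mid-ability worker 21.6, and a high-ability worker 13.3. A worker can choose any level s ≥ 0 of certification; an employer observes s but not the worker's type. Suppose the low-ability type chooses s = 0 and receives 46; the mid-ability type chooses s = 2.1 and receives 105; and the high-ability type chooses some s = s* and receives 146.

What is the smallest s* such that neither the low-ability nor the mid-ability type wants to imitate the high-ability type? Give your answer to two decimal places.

4.00

Mid-ability type (on-path payoff 105 − 21.6×2.1 = 59.64) won't mimic when 59.64 ≥ 146 − 21.6·s*, i.e. s* ≥ 4.00.
Low-ability type (on-path payoff 46) won't mimic when 46 ≥ 146 − 27.7·s*, i.e. s* ≥ 3.61.
Both must hold, so s* = max(3.61, 4.00) = 4.00. The mid-ability type's constraint binds.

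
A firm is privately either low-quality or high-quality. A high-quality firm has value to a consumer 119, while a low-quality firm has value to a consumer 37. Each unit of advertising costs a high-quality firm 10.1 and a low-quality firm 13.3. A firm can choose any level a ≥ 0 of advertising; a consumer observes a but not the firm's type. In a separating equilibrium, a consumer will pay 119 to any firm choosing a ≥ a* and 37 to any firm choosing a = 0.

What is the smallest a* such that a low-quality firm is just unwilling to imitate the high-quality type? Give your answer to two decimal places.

6.17

A low-quality firm choosing a = 0 receives 37.
Imitating at a* instead would pay 119 at cost 13.3·a*, netting 119 − 13.3·a*.
Indifference: 37 = 119 − 13.3·a*, so a* = (119 − 37) / 13.3 ≈ 6.17.
At a* the low-quality type's incentive constraint just binds; the high-quality type strictly prefers a* since its per-unit cost is lower.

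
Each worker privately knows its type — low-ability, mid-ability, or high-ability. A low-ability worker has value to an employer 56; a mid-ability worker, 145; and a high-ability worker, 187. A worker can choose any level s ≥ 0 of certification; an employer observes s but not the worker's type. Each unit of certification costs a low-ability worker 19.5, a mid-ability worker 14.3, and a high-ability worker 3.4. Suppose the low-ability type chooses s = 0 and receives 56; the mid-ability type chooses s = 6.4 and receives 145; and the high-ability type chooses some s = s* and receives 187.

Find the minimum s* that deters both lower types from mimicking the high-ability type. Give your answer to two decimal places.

9.34

Mid-ability type (on-path payoff 145 − 14.3×6.4 = 53.48) won't mimic when 53.48 ≥ 187 − 14.3·s*, i.e. s* ≥ 9.34.
Low-ability type (on-path payoff 56) won't mimic when 56 ≥ 187 − 19.5·s*, i.e. s* ≥ 6.72.
Both must hold, so s* = max(6.72, 9.34) = 9.34. The mid-ability type's constraint binds.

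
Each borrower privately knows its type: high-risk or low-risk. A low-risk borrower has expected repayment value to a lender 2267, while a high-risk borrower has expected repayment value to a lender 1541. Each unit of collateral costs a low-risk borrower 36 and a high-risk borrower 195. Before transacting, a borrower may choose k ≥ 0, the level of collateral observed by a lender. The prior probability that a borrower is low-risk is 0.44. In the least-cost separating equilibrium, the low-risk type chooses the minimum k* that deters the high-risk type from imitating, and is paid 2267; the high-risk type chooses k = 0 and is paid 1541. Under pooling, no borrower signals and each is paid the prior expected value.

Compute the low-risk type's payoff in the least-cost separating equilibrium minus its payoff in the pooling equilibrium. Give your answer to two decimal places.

272.53

Least-cost separating signal: k* solves 1541 = 2267 − 195·k*, so k* = (2267 − 1541)/195 ≈ 3.7231.
Low-risk type's separating payoff: 2267 − 36 × k* = 2267 − 36 × (2267 − 1541)/195 = 2267 − 26136/195 ≈ 2132.9692.
Pooling payoff: 0.44 × 2267 + 0.56 × 1541 = 1860.44.
Difference: 2132.9692 − 1860.44 = 272.5292, i.e. 272.53 to two decimal places.
The low-risk type prefers to separate.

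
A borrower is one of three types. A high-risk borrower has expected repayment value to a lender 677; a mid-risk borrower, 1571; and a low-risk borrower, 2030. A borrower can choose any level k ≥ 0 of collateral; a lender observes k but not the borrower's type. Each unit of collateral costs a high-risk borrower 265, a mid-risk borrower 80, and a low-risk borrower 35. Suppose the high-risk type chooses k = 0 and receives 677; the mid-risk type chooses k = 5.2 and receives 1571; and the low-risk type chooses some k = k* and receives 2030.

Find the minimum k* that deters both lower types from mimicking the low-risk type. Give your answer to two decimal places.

10.94

High-risk type (on-path payoff 677) won't mimic when 677 ≥ 2030 − 265·k*, i.e. k* ≥ 5.11.
Mid-risk type (on-path payoff 1571 − 80×5.2 = 1155) won't mimic when 1155 ≥ 2030 − 80·k*, i.e. k* ≥ 10.94.
Both must hold, so k* = max(5.11, 10.94) = 10.94. The mid-risk type's constraint binds.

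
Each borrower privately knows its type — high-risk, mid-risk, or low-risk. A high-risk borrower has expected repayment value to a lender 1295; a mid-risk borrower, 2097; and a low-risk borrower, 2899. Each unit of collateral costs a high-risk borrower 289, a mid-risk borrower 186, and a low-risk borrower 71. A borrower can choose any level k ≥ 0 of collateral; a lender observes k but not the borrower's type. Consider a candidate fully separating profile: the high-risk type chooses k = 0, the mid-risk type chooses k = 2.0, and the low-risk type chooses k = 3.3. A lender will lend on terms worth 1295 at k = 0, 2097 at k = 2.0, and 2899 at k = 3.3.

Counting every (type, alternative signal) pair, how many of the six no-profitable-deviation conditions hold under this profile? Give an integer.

Low-risk (own payoff 2899 − 71×3.3 = 2664.7): to k=0 gives 1295 → no gain ✓; to k=2.0 gives 2097 − 71×2.0 = 1955 → no gain ✓.
Mid-risk (own payoff 2097 − 186×2.0 = 1725): to k=0 gives 1295 → no gain ✓; to k=3.3 gives 2899 − 186×3.3 = 2285.2 → profitable ✗.
High-risk (own payoff 1295): to k=2.0 gives 2097 − 289×2.0 = 1519 → profitable ✗; to k=3.3 gives 2899 − 289×3.3 = 1945.3 → profitable ✗.
3 of the 6 constraints hold; not an equilibrium.

3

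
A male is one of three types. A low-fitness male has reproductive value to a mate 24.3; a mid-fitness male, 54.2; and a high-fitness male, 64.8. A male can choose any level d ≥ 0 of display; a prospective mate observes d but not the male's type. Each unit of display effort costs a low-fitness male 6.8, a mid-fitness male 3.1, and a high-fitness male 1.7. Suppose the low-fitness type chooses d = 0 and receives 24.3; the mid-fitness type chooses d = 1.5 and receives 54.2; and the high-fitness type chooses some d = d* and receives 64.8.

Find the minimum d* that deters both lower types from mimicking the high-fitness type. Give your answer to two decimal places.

5.96

Low-fitness type (on-path payoff 24.3) won't mimic when 24.3 ≥ 64.8 − 6.8·d*, i.e. d* ≥ 5.96.
Mid-fitness type (on-path payoff 54.2 − 3.1×1.5 = 49.55) won't mimic when 49.55 ≥ 64.8 − 3.1·d*, i.e. d* ≥ 4.92.
Both must hold, so d* = max(5.96, 4.92) = 5.96. The low-fitness type's constraint binds.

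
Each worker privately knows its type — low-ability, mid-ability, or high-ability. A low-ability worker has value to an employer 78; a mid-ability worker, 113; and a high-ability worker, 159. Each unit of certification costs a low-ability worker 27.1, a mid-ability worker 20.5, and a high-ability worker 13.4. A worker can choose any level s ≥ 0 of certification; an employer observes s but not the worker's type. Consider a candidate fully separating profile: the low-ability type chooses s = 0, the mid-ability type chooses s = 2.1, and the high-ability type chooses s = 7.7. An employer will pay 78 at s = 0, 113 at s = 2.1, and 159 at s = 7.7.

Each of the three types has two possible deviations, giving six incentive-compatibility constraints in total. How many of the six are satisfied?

3

Low-ability (own payoff 78): to s=2.1 gives 113 − 27.1×2.1 = 56.09 → no gain ✓; to s=7.7 gives 159 − 27.1×7.7 = -49.67 → no gain ✓.
Mid-ability (own payoff 113 − 20.5×2.1 = 69.95): to s=0 gives 78 → profitable ✗; to s=7.7 gives 159 − 20.5×7.7 = 1.15 → no gain ✓.
High-ability (own payoff 159 − 13.4×7.7 = 55.82): to s=0 gives 78 → profitable ✗; to s=2.1 gives 113 − 13.4×2.1 = 84.86 → profitable ✗.
3 of the 6 constraints hold; not an equilibrium.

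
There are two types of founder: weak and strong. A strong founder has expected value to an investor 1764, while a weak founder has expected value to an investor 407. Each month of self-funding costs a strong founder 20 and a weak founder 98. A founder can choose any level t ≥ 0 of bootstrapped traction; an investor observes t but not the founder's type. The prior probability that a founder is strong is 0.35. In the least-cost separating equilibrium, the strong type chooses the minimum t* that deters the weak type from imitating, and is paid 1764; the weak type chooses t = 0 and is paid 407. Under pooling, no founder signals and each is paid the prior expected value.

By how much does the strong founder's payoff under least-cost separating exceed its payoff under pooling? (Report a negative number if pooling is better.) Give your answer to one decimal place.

Least-cost separating signal: t* solves 407 = 1764 − 98·t*, so t* = (1764 − 407)/98 ≈ 13.8469.
Strong type's separating payoff: 1764 − 20 × t* = 1764 − 20 × (1764 − 407)/98 = 1764 − 27140/98 ≈ 1487.061.
Pooling payoff: 0.35 × 1764 + 0.65 × 407 = 881.95.
Difference: 1487.061 − 881.95 = 605.111, i.e. 605.1 to one decimal place.
The strong type prefers to separate.

605.1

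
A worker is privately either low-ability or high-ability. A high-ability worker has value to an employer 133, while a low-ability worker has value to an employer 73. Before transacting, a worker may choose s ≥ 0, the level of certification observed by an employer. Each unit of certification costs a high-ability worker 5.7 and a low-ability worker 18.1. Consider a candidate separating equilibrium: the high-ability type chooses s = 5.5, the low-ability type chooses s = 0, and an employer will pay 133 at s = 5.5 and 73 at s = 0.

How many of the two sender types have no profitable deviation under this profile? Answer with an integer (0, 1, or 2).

2

Low-ability type: stay at 0 → 73; mimic → 133 − 18.1 × 5.5 = 33.45. IC holds (73 ≥ 33.45).
High-ability type: signal → 133 − 5.7 × 5.5 = 101.65; deviate to 0 → 73. IC holds (101.65 ≥ 73).
2 of 2 constraints hold, so this is a separating equilibrium.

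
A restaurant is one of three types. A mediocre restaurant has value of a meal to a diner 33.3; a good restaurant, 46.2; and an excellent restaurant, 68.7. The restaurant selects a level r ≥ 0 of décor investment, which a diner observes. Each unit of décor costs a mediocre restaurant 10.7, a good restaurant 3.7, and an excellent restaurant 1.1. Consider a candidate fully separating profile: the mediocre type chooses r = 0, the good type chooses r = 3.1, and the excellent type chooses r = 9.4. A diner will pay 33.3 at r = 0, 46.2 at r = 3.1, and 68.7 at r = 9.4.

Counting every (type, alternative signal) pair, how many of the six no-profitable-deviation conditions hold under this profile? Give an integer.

Mediocre (own payoff 33.3): to r=3.1 gives 46.2 − 10.7×3.1 = 13.03 → no gain ✓; to r=9.4 gives 68.7 − 10.7×9.4 = -31.88 → no gain ✓.
Excellent (own payoff 68.7 − 1.1×9.4 = 58.36): to r=0 gives 33.3 → no gain ✓; to r=3.1 gives 46.2 − 1.1×3.1 = 42.79 → no gain ✓.
Good (own payoff 46.2 − 3.7×3.1 = 34.73): to r=0 gives 33.3 → no gain ✓; to r=9.4 gives 68.7 − 3.7×9.4 = 33.92 → no gain ✓.
6 of the 6 constraints hold; this profile is a separating equilibrium.

6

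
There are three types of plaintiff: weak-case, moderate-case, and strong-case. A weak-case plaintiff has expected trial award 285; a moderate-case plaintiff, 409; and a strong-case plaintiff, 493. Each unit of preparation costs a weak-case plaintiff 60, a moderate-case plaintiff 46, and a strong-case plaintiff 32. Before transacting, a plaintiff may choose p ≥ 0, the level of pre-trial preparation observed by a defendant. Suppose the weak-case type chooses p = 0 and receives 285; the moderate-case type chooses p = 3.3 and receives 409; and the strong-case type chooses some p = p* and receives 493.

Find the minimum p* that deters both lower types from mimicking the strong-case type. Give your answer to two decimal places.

5.13

Weak-case type (on-path payoff 285) won't mimic when 285 ≥ 493 − 60·p*, i.e. p* ≥ 3.47.
Moderate-case type (on-path payoff 409 − 46×3.3 = 257.2) won't mimic when 257.2 ≥ 493 − 46·p*, i.e. p* ≥ 5.13.
Both must hold, so p* = max(3.47, 5.13) = 5.13. The moderate-case type's constraint binds.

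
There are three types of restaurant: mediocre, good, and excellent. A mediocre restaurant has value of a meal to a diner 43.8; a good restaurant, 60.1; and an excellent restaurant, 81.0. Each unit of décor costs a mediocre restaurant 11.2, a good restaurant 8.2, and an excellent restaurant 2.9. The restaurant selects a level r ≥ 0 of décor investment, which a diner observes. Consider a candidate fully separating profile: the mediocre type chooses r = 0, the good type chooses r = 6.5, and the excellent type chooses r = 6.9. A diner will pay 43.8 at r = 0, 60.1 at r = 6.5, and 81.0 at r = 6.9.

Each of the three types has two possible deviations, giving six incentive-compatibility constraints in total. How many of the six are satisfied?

Mediocre (own payoff 43.8): to r=6.5 gives 60.1 − 11.2×6.5 = -12.7 → no gain ✓; to r=6.9 gives 81.0 − 11.2×6.9 = 3.72 → no gain ✓.
Good (own payoff 60.1 − 8.2×6.5 = 6.8): to r=0 gives 43.8 → profitable ✗; to r=6.9 gives 81.0 − 8.2×6.9 = 24.42 → profitable ✗.
Excellent (own payoff 81.0 − 2.9×6.9 = 60.99): to r=0 gives 43.8 → no gain ✓; to r=6.5 gives 60.1 − 2.9×6.5 = 41.25 → no gain ✓.
4 of the 6 constraints hold; not an equilibrium.

4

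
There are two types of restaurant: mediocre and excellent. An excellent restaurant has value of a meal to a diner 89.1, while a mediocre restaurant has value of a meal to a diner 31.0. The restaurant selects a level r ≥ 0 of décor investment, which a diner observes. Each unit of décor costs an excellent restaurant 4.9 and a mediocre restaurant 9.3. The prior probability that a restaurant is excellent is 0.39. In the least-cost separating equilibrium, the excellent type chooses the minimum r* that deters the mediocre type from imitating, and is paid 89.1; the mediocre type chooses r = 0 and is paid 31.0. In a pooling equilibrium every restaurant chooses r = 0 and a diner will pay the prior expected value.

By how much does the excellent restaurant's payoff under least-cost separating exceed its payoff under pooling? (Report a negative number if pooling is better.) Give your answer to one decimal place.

Least-cost separating signal: r* solves 31.0 = 89.1 − 9.3·r*, so r* = (89.1 − 31.0)/9.3 ≈ 6.2473.
Excellent type's separating payoff: 89.1 − 4.9 × r* = 89.1 − 4.9 × (89.1 − 31.0)/9.3 = 89.1 − 284.69/9.3 ≈ 58.488.
Pooling payoff: 0.39 × 89.1 + 0.61 × 31.0 = 53.659.
Difference: 58.488 − 53.659 = 4.829, i.e. 4.8 to one decimal place.
The excellent type prefers to separate.

4.8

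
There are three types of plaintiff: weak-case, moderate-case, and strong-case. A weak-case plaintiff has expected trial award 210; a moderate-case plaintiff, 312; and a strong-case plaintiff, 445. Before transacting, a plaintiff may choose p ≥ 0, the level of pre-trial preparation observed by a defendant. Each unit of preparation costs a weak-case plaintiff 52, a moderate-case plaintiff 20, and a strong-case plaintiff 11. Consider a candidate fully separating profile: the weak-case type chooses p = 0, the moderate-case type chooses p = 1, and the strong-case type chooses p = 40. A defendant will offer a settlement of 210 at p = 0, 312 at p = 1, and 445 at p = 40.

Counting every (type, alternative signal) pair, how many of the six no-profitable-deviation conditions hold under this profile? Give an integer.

3

Weak-case (own payoff 210): to p=1 gives 312 − 52×1 = 260 → profitable ✗; to p=40 gives 445 − 52×40 = -1635 → no gain ✓.
Strong-case (own payoff 445 − 11×40 = 5): to p=0 gives 210 → profitable ✗; to p=1 gives 312 − 11×1 = 301 → profitable ✗.
Moderate-case (own payoff 312 − 20×1 = 292): to p=0 gives 210 → no gain ✓; to p=40 gives 445 − 20×40 = -355 → no gain ✓.
3 of the 6 constraints hold; not an equilibrium.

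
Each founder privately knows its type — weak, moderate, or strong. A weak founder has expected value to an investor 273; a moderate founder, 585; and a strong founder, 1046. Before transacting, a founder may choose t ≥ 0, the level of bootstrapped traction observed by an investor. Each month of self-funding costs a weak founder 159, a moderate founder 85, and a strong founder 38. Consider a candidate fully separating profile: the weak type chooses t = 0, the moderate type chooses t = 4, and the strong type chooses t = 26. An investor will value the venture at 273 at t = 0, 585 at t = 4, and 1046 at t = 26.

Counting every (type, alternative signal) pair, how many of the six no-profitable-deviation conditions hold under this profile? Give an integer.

Weak (own payoff 273): to t=4 gives 585 − 159×4 = -51 → no gain ✓; to t=26 gives 1046 − 159×26 = -3088 → no gain ✓.
Moderate (own payoff 585 − 85×4 = 245): to t=0 gives 273 → profitable ✗; to t=26 gives 1046 − 85×26 = -1164 → no gain ✓.
Strong (own payoff 1046 − 38×26 = 58): to t=0 gives 273 → profitable ✗; to t=4 gives 585 − 38×4 = 433 → profitable ✗.
3 of the 6 constraints hold; not an equilibrium.

3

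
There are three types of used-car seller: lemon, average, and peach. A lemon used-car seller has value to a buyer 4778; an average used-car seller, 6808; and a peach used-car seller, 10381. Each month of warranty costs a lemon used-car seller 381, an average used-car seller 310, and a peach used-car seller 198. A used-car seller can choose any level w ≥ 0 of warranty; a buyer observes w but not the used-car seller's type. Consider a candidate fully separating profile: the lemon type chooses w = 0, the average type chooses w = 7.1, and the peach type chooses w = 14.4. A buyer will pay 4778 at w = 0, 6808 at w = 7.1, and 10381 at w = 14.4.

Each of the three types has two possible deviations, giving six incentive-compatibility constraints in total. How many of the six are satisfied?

Average (own payoff 6808 − 310×7.1 = 4607): to w=0 gives 4778 → profitable ✗; to w=14.4 gives 10381 − 310×14.4 = 5917 → profitable ✗.
Lemon (own payoff 4778): to w=7.1 gives 6808 − 381×7.1 = 4102.9 → no gain ✓; to w=14.4 gives 10381 − 381×14.4 = 4894.6 → profitable ✗.
Peach (own payoff 10381 − 198×14.4 = 7529.8): to w=0 gives 4778 → no gain ✓; to w=7.1 gives 6808 − 198×7.1 = 5402.2 → no gain ✓.
3 of the 6 constraints hold; not an equilibrium.

3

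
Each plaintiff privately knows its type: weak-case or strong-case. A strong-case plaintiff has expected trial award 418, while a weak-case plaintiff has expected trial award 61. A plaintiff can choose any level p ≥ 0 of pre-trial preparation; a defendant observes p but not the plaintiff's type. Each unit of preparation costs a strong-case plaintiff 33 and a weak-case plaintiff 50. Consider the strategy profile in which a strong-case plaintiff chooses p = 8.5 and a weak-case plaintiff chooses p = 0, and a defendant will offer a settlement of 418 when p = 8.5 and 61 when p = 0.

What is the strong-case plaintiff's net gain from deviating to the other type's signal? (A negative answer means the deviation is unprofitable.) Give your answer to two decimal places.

Playing p = 8.5 the strong-case plaintiff receives 418 − 33 × 8.5 = 137.5.
Deviating to p = 0 yields 61 instead.
Gain from deviating: 61 − 137.5 = -76.50.
The gain is negative, so the strong-case type's incentive-compatibility constraint is satisfied.

-76.50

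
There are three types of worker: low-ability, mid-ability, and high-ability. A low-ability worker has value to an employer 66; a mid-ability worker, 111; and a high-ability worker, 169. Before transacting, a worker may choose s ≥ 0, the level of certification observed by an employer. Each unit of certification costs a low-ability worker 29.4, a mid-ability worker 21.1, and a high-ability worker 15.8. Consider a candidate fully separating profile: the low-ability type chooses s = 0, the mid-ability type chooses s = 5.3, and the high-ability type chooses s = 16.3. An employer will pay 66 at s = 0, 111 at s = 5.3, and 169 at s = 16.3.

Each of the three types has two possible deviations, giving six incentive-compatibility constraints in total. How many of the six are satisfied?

3

High-ability (own payoff 169 − 15.8×16.3 = -88.54): to s=0 gives 66 → profitable ✗; to s=5.3 gives 111 − 15.8×5.3 = 27.26 → profitable ✗.
Mid-ability (own payoff 111 − 21.1×5.3 = -0.83): to s=0 gives 66 → profitable ✗; to s=16.3 gives 169 − 21.1×16.3 = -174.93 → no gain ✓.
Low-ability (own payoff 66): to s=5.3 gives 111 − 29.4×5.3 = -44.82 → no gain ✓; to s=16.3 gives 169 − 29.4×16.3 = -310.22 → no gain ✓.
3 of the 6 constraints hold; not an equilibrium.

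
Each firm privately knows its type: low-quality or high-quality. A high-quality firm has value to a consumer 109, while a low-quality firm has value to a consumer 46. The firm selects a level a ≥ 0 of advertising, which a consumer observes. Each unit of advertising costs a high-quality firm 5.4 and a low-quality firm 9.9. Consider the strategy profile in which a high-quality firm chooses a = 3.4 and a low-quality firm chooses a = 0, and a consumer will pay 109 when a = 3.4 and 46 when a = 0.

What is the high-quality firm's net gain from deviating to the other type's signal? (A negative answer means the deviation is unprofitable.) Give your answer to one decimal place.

-44.6

Playing a = 3.4 the high-quality firm receives 109 − 5.4 × 3.4 = 90.64.
Deviating to a = 0 yields 46 instead.
Gain from deviating: 46 − 90.64 = -44.64, i.e. -44.6 to one decimal place.
The gain is negative, so the high-quality type's incentive-compatibility constraint is satisfied.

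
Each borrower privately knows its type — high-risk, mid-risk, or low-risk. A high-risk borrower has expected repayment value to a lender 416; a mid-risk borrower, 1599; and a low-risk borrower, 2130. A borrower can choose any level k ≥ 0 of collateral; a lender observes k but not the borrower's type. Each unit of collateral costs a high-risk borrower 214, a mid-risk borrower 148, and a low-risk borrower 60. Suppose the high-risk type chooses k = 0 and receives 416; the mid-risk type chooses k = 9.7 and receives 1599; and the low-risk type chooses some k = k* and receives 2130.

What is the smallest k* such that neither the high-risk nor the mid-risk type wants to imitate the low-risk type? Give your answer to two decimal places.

13.29

Mid-risk type (on-path payoff 1599 − 148×9.7 = 163.4) won't mimic when 163.4 ≥ 2130 − 148·k*, i.e. k* ≥ 13.29.
High-risk type (on-path payoff 416) won't mimic when 416 ≥ 2130 − 214·k*, i.e. k* ≥ 8.01.
Both must hold, so k* = max(8.01, 13.29) = 13.29. The mid-risk type's constraint binds.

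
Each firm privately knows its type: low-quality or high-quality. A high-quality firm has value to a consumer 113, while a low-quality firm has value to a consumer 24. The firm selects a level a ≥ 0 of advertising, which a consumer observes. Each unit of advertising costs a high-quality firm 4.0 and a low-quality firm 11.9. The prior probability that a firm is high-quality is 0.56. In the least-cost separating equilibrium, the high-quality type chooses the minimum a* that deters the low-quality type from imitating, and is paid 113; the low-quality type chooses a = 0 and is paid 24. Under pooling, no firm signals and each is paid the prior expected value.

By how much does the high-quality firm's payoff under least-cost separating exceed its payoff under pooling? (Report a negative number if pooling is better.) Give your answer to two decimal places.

Least-cost separating signal: a* solves 24 = 113 − 11.9·a*, so a* = (113 − 24)/11.9 ≈ 7.4790.
High-quality type's separating payoff: 113 − 4.0 × a* = 113 − 4.0 × (113 − 24)/11.9 = 113 − 356/11.9 ≈ 83.0840.
Pooling payoff: 0.56 × 113 + 0.44 × 24 = 73.84.
Difference: 83.0840 − 73.84 = 9.244, i.e. 9.24 to two decimal places.
The high-quality type prefers to separate.

9.24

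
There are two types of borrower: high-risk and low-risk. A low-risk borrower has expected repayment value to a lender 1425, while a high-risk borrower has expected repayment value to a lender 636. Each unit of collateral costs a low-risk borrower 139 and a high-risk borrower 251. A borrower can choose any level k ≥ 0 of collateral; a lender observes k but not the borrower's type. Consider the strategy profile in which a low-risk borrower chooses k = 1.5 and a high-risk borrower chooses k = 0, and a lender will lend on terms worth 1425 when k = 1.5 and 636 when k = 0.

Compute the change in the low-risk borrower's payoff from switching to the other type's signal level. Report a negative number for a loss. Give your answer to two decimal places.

-580.50

Playing k = 1.5 the low-risk borrower receives 1425 − 139 × 1.5 = 1216.5.
Deviating to k = 0 yields 636 instead.
Gain from deviating: 636 − 1216.5 = -580.50.
The gain is negative, so the low-risk type's incentive-compatibility constraint is satisfied.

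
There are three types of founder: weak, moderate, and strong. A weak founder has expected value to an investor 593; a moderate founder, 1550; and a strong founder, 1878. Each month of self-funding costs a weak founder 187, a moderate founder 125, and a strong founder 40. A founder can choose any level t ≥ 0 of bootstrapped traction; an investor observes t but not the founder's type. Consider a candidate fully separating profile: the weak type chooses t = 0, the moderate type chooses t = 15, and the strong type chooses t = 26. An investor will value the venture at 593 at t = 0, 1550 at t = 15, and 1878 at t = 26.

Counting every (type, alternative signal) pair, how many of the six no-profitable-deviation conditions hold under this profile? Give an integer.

Strong (own payoff 1878 − 40×26 = 838): to t=0 gives 593 → no gain ✓; to t=15 gives 1550 − 40×15 = 950 → profitable ✗.
Weak (own payoff 593): to t=15 gives 1550 − 187×15 = -1255 → no gain ✓; to t=26 gives 1878 − 187×26 = -2984 → no gain ✓.
Moderate (own payoff 1550 − 125×15 = -325): to t=0 gives 593 → profitable ✗; to t=26 gives 1878 − 125×26 = -1372 → no gain ✓.
4 of the 6 constraints hold; not an equilibrium.

4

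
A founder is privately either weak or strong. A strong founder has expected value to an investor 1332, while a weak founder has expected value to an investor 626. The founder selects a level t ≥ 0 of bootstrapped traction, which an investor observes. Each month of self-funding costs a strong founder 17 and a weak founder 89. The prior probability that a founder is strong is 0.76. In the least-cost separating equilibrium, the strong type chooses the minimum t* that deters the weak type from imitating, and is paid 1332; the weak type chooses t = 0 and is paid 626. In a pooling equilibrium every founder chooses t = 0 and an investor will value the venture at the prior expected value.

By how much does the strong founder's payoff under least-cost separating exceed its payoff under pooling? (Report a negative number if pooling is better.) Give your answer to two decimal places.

34.59

Least-cost separating signal: t* solves 626 = 1332 − 89·t*, so t* = (1332 − 626)/89 ≈ 7.9326.
Strong type's separating payoff: 1332 − 17 × t* = 1332 − 17 × (1332 − 626)/89 = 1332 − 12002/89 ≈ 1197.1461.
Pooling payoff: 0.76 × 1332 + 0.24 × 626 = 1162.56.
Difference: 1197.1461 − 1162.56 = 34.5861, i.e. 34.59 to two decimal places.
The strong type prefers to separate.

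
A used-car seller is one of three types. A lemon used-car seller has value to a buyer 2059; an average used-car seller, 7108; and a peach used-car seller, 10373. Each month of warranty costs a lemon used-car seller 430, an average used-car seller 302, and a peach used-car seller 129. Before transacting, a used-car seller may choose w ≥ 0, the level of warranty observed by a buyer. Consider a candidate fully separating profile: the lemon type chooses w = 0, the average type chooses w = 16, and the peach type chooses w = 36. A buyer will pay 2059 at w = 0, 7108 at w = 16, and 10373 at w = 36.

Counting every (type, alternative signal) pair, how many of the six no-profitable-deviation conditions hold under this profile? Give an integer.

Peach (own payoff 10373 − 129×36 = 5729): to w=0 gives 2059 → no gain ✓; to w=16 gives 7108 − 129×16 = 5044 → no gain ✓.
Average (own payoff 7108 − 302×16 = 2276): to w=0 gives 2059 → no gain ✓; to w=36 gives 10373 − 302×36 = -499 → no gain ✓.
Lemon (own payoff 2059): to w=16 gives 7108 − 430×16 = 228 → no gain ✓; to w=36 gives 10373 − 430×36 = -5107 → no gain ✓.
6 of the 6 constraints hold; this profile is a separating equilibrium.

6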